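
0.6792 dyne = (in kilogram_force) 1 dyne = 1e-05 N, so 0.6792 dyne = 0.6792 * 1e-05 = 6.792e-06 N. 1 kilogram_force = 9.80665 N, so 6.792e-06 N = 6.792e-06 / 9.80665 = 6.9259125e-07 kilogram_force ≈ 6.926e-07 kilogram_force (4 s.f.). Final answer: 6.926e-07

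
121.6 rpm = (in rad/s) 12.73. Check: 1 rpm = 0.10471976 rad/s, so 121.6 rpm = 121.6 * 0.10471976 = 12.733922 rad/s. Result: 12.733922 rad/s ≈ 12.73 rad/s (4 s.f.).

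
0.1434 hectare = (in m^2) 1 hectare = 10000 m^2, so 0.1434 hectare = 0.1434 * 10000 = 1434 m^2. Result: 1434 m^2. Final answer: 1434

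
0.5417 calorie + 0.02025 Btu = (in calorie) 5.648. Check: 1 calorie = 4.184 J, so 0.5417 calorie = 0.5417 * 4.184 = 2.2664728 J. 1 Btu = 1055.0559 J, so 0.02025 Btu = 0.02025 * 1055.0559 = 21.364881 J. Sum: 2.2664728 + 21.364881 = 23.631354 J. 1 calorie = 4.184 J, so 23.631354 J = 23.631354 / 4.184 = 5.6480291 calorie ≈ 5.648 calorie (4 s.f.).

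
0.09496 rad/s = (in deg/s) 5.441. Check: 1 deg/s = 0.017453293 rad/s, so 0.09496 rad/s = 0.09496 / 0.017453293 = 5.4408072 deg/s ≈ 5.441 deg/s (4 s.f.).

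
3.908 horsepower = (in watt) 1 horsepower = 745.69987 W, so 3.908 horsepower = 3.908 * 745.69987 = 2914.1951 W. 2914.1951 W = 2914.1951 watt ≈ 2914 watt (4 s.f.). Final answer: 2914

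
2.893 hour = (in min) 1 hour = 3600 s, so 2.893 hour = 2.893 * 3600 = 10414.8 s. 1 min = 60 s, so 10414.8 s = 10414.8 / 60 = 173.58 min ≈ 173.6 min (4 s.f.). Final answer: 173.6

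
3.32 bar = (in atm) 1 bar = 100000 Pa, so 3.32 bar = 3.32 * 100000 = 332000 Pa. 1 atm = 101325 Pa, so 332000 Pa = 332000 / 101325 = 3.2765852 atm ≈ 3.277 atm (4 s.f.). Final answer: 3.277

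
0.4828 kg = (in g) 482.8. Check: 1 g = 0.001 kg, so 0.4828 kg = 0.4828 / 0.001 = 482.8 g.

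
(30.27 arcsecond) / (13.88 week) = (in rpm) 1.669e-10. Check: 1 arcsecond = 4.8481368e-06 rad, so 30.27 arcsecond = 30.27 * 4.8481368e-06 = 0.0001467531 rad. 1 week = 604800 s, so 13.88 week = 13.88 * 604800 = 8394624 s. Combine: 0.0001467531 rad / 8394624 s = 1.7481796e-11 rad/s. 1 rpm = 0.10471976 rad/s, so 1.7481796e-11 rad/s = 1.7481796e-11 / 0.10471976 = 1.6693885e-10 rpm ≈ 1.669e-10 rpm (4 s.f.).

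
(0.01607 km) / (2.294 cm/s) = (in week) 0.001158. Check: 1 km = 1000 m, so 0.01607 km = 0.01607 * 1000 = 16.07 m. 1 cm/s = 0.01 m/s, so 2.294 cm/s = 2.294 * 0.01 = 0.02294 m/s. Combine: 16.07 m / 0.02294 m/s = 700.5231 s. 1 week = 604800 s, so 700.5231 s = 700.5231 / 604800 = 0.0011582723 week ≈ 0.001158 week (4 s.f.).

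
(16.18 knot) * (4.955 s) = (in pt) 1 knot = 0.51444444 m/s, so 16.18 knot = 16.18 * 0.51444444 = 8.3237111 m/s. 4.955 s is already in s. Combine: 8.3237111 m/s * 4.955 s = 41.243989 m. 1 pt = 0.00035277778 m, so 41.243989 m = 41.243989 / 0.00035277778 = 116912.09 pt ≈ 1.169e+05 pt (4 s.f.). Final answer: 1.169e+05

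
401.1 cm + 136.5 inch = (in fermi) 1 cm = 0.01 m, so 401.1 cm = 401.1 * 0.01 = 4.011 m. 1 inch = 0.0254 m, so 136.5 inch = 136.5 * 0.0254 = 3.4671 m. Sum: 4.011 + 3.4671 = 7.4781 m. 1 fermi = 1e-15 m, so 7.4781 m = 7.4781 / 1e-15 = 7.4781e+15 fermi ≈ 7.478e+15 fermi (4 s.f.). Final answer: 7.478e+15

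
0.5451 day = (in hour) 13.08. Check: 1 day = 86400 s, so 0.5451 day = 0.5451 * 86400 = 47096.64 s. 1 hour = 3600 s, so 47096.64 s = 47096.64 / 3600 = 13.0824 hour ≈ 13.08 hour (4 s.f.).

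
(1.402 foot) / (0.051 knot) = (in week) 1 foot = 0.3048 m, so 1.402 foot = 1.402 * 0.3048 = 0.4273296 m. 1 knot = 0.51444444 m/s, so 0.051 knot = 0.051 * 0.51444444 = 0.026236667 m/s. Combine: 0.4273296 m / 0.026236667 m/s = 16.287496 s. 1 week = 604800 s, so 16.287496 s = 16.287496 / 604800 = 2.6930383e-05 week ≈ 2.693e-05 week (4 s.f.). Final answer: 2.693e-05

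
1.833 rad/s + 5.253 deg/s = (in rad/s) 1.925. Check: 1.833 rad/s is already in rad/s. 1 deg/s = 0.017453293 rad/s, so 5.253 deg/s = 5.253 * 0.017453293 = 0.091682146 rad/s. Sum: 1.833 + 0.091682146 = 1.9246821 rad/s. Result: 1.9246821 rad/s ≈ 1.925 rad/s (4 s.f.).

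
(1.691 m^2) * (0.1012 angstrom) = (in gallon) 4.521e-09. Check: 1.691 m^2 is already in m^2. 1 angstrom = 1e-10 m, so 0.1012 angstrom = 0.1012 * 1e-10 = 1.012e-11 m. Combine: 1.691 m^2 * 1.012e-11 m = 1.711292e-11 m^3. 1 gallon = 0.0037854118 m^3, so 1.711292e-11 m^3 = 1.711292e-11 / 0.0037854118 = 4.5207552e-09 gallon ≈ 4.521e-09 gallon (4 s.f.).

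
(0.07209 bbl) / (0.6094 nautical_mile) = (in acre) 1 bbl = 0.15898729 m^3, so 0.07209 bbl = 0.07209 * 0.15898729 = 0.011461394 m^3. 1 nautical_mile = 1852 m, so 0.6094 nautical_mile = 0.6094 * 1852 = 1128.6088 m. Combine: 0.011461394 m^3 / 1128.6088 m = 1.0155329e-05 m^2. 1 acre = 4046.8564 m^2, so 1.0155329e-05 m^2 = 1.0155329e-05 / 4046.8564 = 2.5094365e-09 acre ≈ 2.509e-09 acre (4 s.f.). Final answer: 2.509e-09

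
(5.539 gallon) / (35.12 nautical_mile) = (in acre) 1 gallon = 0.0037854118 m^3, so 5.539 gallon = 5.539 * 0.0037854118 = 0.020967396 m^3. 1 nautical_mile = 1852 m, so 35.12 nautical_mile = 35.12 * 1852 = 65042.24 m. Combine: 0.020967396 m^3 / 65042.24 m = 3.2236583e-07 m^2. 1 acre = 4046.8564 m^2, so 3.2236583e-07 m^2 = 3.2236583e-07 / 4046.8564 = 7.9658332e-11 acre ≈ 7.966e-11 acre (4 s.f.). Final answer: 7.966e-11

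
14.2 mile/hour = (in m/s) 1 mile/hour = 0.44704 m/s, so 14.2 mile/hour = 14.2 * 0.44704 = 6.347968 m/s. Result: 6.347968 m/s ≈ 6.348 m/s (4 s.f.). Final answer: 6.348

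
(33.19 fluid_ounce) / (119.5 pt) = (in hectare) 1 fluid_ounce = 2.957353e-05 m^3, so 33.19 fluid_ounce = 33.19 * 2.957353e-05 = 0.00098154545 m^3. 1 pt = 0.00035277778 m, so 119.5 pt = 119.5 * 0.00035277778 = 0.042156944 m. Combine: 0.00098154545 m^3 / 0.042156944 m = 0.023283126 m^2. 1 hectare = 10000 m^2, so 0.023283126 m^2 = 0.023283126 / 10000 = 2.3283126e-06 hectare ≈ 2.328e-06 hectare (4 s.f.). Final answer: 2.328e-06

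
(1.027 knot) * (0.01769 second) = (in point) 1 knot = 0.51444444 m/s, so 1.027 knot = 1.027 * 0.51444444 = 0.52833444 m/s. 0.01769 second = 0.01769 s. Combine: 0.52833444 m/s * 0.01769 s = 0.0093462363 m. 1 point = 0.00035277778 m, so 0.0093462363 m = 0.0093462363 / 0.00035277778 = 26.493268 point ≈ 26.49 point (4 s.f.). Final answer: 26.49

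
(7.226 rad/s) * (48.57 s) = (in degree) 2.011e+04. Check: 7.226 rad/s is already in rad/s. 48.57 s is already in s. Combine: 7.226 rad/s * 48.57 s = 350.96682 rad. 1 degree = 0.017453293 rad, so 350.96682 rad = 350.96682 / 0.017453293 = 20108.918 degree ≈ 2.011e+04 degree (4 s.f.).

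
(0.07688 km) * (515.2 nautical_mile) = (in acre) 1.813e+04. Check: 1 km = 1000 m, so 0.07688 km = 0.07688 * 1000 = 76.88 m. 1 nautical_mile = 1852 m, so 515.2 nautical_mile = 515.2 * 1852 = 954150.4 m. Combine: 76.88 m * 954150.4 m = 73355083 m^2. 1 acre = 4046.8564 m^2, so 73355083 m^2 = 73355083 / 4046.8564 = 18126.436 acre ≈ 1.813e+04 acre (4 s.f.).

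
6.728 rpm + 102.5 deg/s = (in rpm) 23.81. Check: 1 rpm = 0.10471976 rad/s, so 6.728 rpm = 6.728 * 0.10471976 = 0.70455451 rad/s. 1 deg/s = 0.017453293 rad/s, so 102.5 deg/s = 102.5 * 0.017453293 = 1.7889625 rad/s. Sum: 0.70455451 + 1.7889625 = 2.493517 rad/s. 1 rpm = 0.10471976 rad/s, so 2.493517 rad/s = 2.493517 / 0.10471976 = 23.811333 rpm ≈ 23.81 rpm (4 s.f.).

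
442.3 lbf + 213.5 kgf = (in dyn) 1 lbf = 4.4482216 N, so 442.3 lbf = 442.3 * 4.4482216 = 1967.4484 N. 1 kgf = 9.80665 N, so 213.5 kgf = 213.5 * 9.80665 = 2093.7198 N. Sum: 1967.4484 + 2093.7198 = 4061.1682 N. 1 dyn = 1e-05 N, so 4061.1682 N = 4061.1682 / 1e-05 = 4.0611682e+08 dyn ≈ 4.061e+08 dyn (4 s.f.). Final answer: 4.061e+08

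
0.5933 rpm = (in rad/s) 1 rpm = 0.10471976 rad/s, so 0.5933 rpm = 0.5933 * 0.10471976 = 0.062130231 rad/s. Result: 0.062130231 rad/s ≈ 0.06213 rad/s (4 s.f.). Final answer: 0.06213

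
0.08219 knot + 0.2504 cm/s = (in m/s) 1 knot = 0.51444444 m/s, so 0.08219 knot = 0.08219 * 0.51444444 = 0.042282189 m/s. 1 cm/s = 0.01 m/s, so 0.2504 cm/s = 0.2504 * 0.01 = 0.002504 m/s. Sum: 0.042282189 + 0.002504 = 0.044786189 m/s. Result: 0.044786189 m/s ≈ 0.04479 m/s (4 s.f.). Final answer: 0.04479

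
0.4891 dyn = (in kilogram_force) 4.987e-07. Check: 1 dyn = 1e-05 N, so 0.4891 dyn = 0.4891 * 1e-05 = 4.891e-06 N. 1 kilogram_force = 9.80665 N, so 4.891e-06 N = 4.891e-06 / 9.80665 = 4.987432e-07 kilogram_force ≈ 4.987e-07 kilogram_force (4 s.f.).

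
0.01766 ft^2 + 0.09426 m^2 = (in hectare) 9.59e-06. Check: 1 ft^2 = 0.09290304 m^2, so 0.01766 ft^2 = 0.01766 * 0.09290304 = 0.0016406677 m^2. 0.09426 m^2 is already in m^2. Sum: 0.0016406677 + 0.09426 = 0.095900668 m^2. 1 hectare = 10000 m^2, so 0.095900668 m^2 = 0.095900668 / 10000 = 9.5900668e-06 hectare ≈ 9.59e-06 hectare (4 s.f.).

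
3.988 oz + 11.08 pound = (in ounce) 1 oz = 0.028349523 kg, so 3.988 oz = 3.988 * 0.028349523 = 0.1130579 kg. 1 pound = 0.45359237 kg, so 11.08 pound = 11.08 * 0.45359237 = 5.0258035 kg. Sum: 0.1130579 + 5.0258035 = 5.1388614 kg. 1 ounce = 0.028349523 kg, so 5.1388614 kg = 5.1388614 / 0.028349523 = 181.268 ounce ≈ 181.3 ounce (4 s.f.). Final answer: 181.3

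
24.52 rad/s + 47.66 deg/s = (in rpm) 24.52 rad/s is already in rad/s. 1 deg/s = 0.017453293 rad/s, so 47.66 deg/s = 47.66 * 0.017453293 = 0.83182392 rad/s. Sum: 24.52 + 0.83182392 = 25.351824 rad/s. 1 rpm = 0.10471976 rad/s, so 25.351824 rad/s = 25.351824 / 0.10471976 = 242.09209 rpm ≈ 242.1 rpm (4 s.f.). Final answer: 242.1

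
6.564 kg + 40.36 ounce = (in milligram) 6.564 kg is already in kg. 1 ounce = 0.028349523 kg, so 40.36 ounce = 40.36 * 0.028349523 = 1.1441868 kg. Sum: 6.564 + 1.1441868 = 7.7081868 kg. 1 milligram = 1e-06 kg, so 7.7081868 kg = 7.7081868 / 1e-06 = 7708186.8 milligram ≈ 7.708e+06 milligram (4 s.f.). Final answer: 7.708e+06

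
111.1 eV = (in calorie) 4.254e-18. Check: 1 eV = 1.6021766e-19 J, so 111.1 eV = 111.1 * 1.6021766e-19 = 1.7800182e-17 J. 1 calorie = 4.184 J, so 1.7800182e-17 J = 1.7800182e-17 / 4.184 = 4.2543457e-18 calorie ≈ 4.254e-18 calorie (4 s.f.).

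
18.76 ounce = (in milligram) 5.318e+05. Check: 1 ounce = 0.028349523 kg, so 18.76 ounce = 18.76 * 0.028349523 = 0.53183705 kg. 1 milligram = 1e-06 kg, so 0.53183705 kg = 0.53183705 / 1e-06 = 531837.05 milligram ≈ 5.318e+05 milligram (4 s.f.).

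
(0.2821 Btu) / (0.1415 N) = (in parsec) 6.817e-14. Check: 1 Btu = 1055.0559 J, so 0.2821 Btu = 0.2821 * 1055.0559 = 297.63126 J. 0.1415 N is already in N. Combine: 297.63126 J / 0.1415 N = 2103.4011 m. 1 parsec = 3.0856776e+16 m, so 2103.4011 m = 2103.4011 / 3.0856776e+16 = 6.8166587e-14 parsec ≈ 6.817e-14 parsec (4 s.f.).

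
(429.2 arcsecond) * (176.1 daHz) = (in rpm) 34.99. Check: 1 arcsecond = 4.8481368e-06 rad, so 429.2 arcsecond = 429.2 * 4.8481368e-06 = 0.0020808203 rad. 1 daHz = 10 Hz, so 176.1 daHz = 176.1 * 10 = 1761 Hz. Combine: 0.0020808203 rad * 1761 Hz = 3.6643246 rad/s. 1 rpm = 0.10471976 rad/s, so 3.6643246 rad/s = 3.6643246 / 0.10471976 = 34.991722 rpm ≈ 34.99 rpm (4 s.f.).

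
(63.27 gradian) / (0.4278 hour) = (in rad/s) 0.0006453. Check: 1 gradian = 0.015707963 rad, so 63.27 gradian = 63.27 * 0.015707963 = 0.99384284 rad. 1 hour = 3600 s, so 0.4278 hour = 0.4278 * 3600 = 1540.08 s. Combine: 0.99384284 rad / 1540.08 s = 0.00064531897 rad/s. Result: 0.00064531897 rad/s ≈ 0.0006453 rad/s (4 s.f.).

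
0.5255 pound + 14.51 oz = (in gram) 649.7. Check: 1 pound = 0.45359237 kg, so 0.5255 pound = 0.5255 * 0.45359237 = 0.23836279 kg. 1 oz = 0.028349523 kg, so 14.51 oz = 14.51 * 0.028349523 = 0.41135158 kg. Sum: 0.23836279 + 0.41135158 = 0.64971437 kg. 1 gram = 0.001 kg, so 0.64971437 kg = 0.64971437 / 0.001 = 649.71437 gram ≈ 649.7 gram (4 s.f.).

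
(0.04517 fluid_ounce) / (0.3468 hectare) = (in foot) 1.264e-09. Check: 1 fluid_ounce = 2.957353e-05 m^3, so 0.04517 fluid_ounce = 0.04517 * 2.957353e-05 = 1.3358363e-06 m^3. 1 hectare = 10000 m^2, so 0.3468 hectare = 0.3468 * 10000 = 3468 m^2. Combine: 1.3358363e-06 m^3 / 3468 m^2 = 3.8518925e-10 m. 1 foot = 0.3048 m, so 3.8518925e-10 m = 3.8518925e-10 / 0.3048 = 1.2637443e-09 foot ≈ 1.264e-09 foot (4 s.f.).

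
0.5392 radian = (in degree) 30.89. Check: 0.5392 radian = 0.5392 rad. 1 degree = 0.017453293 rad, so 0.5392 rad = 0.5392 / 0.017453293 = 30.893884 degree ≈ 30.89 degree (4 s.f.).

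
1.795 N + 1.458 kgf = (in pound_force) 1.795 N is already in N. 1 kgf = 9.80665 N, so 1.458 kgf = 1.458 * 9.80665 = 14.298096 N. Sum: 1.795 + 14.298096 = 16.093096 N. 1 pound_force = 4.4482216 N, so 16.093096 N = 16.093096 / 4.4482216 = 3.6178718 pound_force ≈ 3.618 pound_force (4 s.f.). Final answer: 3.618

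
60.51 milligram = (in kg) 1 milligram = 1e-06 kg, so 60.51 milligram = 60.51 * 1e-06 = 6.051e-05 kg. Result: 6.051e-05 kg. Final answer: 6.051e-05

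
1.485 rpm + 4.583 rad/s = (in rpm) 45.25. Check: 1 rpm = 0.10471976 rad/s, so 1.485 rpm = 1.485 * 0.10471976 = 0.15550884 rad/s. 4.583 rad/s is already in rad/s. Sum: 0.15550884 + 4.583 = 4.7385088 rad/s. 1 rpm = 0.10471976 rad/s, so 4.7385088 rad/s = 4.7385088 / 0.10471976 = 45.249426 rpm ≈ 45.25 rpm (4 s.f.).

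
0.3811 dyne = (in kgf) 1 dyne = 1e-05 N, so 0.3811 dyne = 0.3811 * 1e-05 = 3.811e-06 N. 1 kgf = 9.80665 N, so 3.811e-06 N = 3.811e-06 / 9.80665 = 3.8861385e-07 kgf ≈ 3.886e-07 kgf (4 s.f.). Final answer: 3.886e-07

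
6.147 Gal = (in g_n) 0.006268. Check: 1 Gal = 0.01 m/s^2, so 6.147 Gal = 6.147 * 0.01 = 0.06147 m/s^2. 1 g_n = 9.80665 m/s^2, so 0.06147 m/s^2 = 0.06147 / 9.80665 = 0.0062681956 g_n ≈ 0.006268 g_n (4 s.f.).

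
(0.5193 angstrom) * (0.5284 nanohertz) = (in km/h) 1 angstrom = 1e-10 m, so 0.5193 angstrom = 0.5193 * 1e-10 = 5.193e-11 m. 1 nanohertz = 1e-09 Hz, so 0.5284 nanohertz = 0.5284 * 1e-09 = 5.284e-10 Hz. Combine: 5.193e-11 m * 5.284e-10 Hz = 2.7439812e-20 m/s. 1 km/h = 0.27777778 m/s, so 2.7439812e-20 m/s = 2.7439812e-20 / 0.27777778 = 9.8783323e-20 km/h ≈ 9.878e-20 km/h (4 s.f.). Final answer: 9.878e-20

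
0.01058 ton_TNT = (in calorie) 1 ton_TNT = 4.184e+09 J, so 0.01058 ton_TNT = 0.01058 * 4.184e+09 = 44266720 J. 1 calorie = 4.184 J, so 44266720 J = 44266720 / 4.184 = 10580000 calorie ≈ 1.058e+07 calorie (4 s.f.). Final answer: 1.058e+07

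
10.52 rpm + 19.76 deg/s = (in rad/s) 1.447. Check: 1 rpm = 0.10471976 rad/s, so 10.52 rpm = 10.52 * 0.10471976 = 1.1016518 rad/s. 1 deg/s = 0.017453293 rad/s, so 19.76 deg/s = 19.76 * 0.017453293 = 0.34487706 rad/s. Sum: 1.1016518 + 0.34487706 = 1.4465289 rad/s. Result: 1.4465289 rad/s ≈ 1.447 rad/s (4 s.f.).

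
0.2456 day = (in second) 2.122e+04. Check: 1 day = 86400 s, so 0.2456 day = 0.2456 * 86400 = 21219.84 s. 21219.84 s = 21219.84 second ≈ 2.122e+04 second (4 s.f.).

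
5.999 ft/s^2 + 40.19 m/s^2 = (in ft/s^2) 1 ft/s^2 = 0.3048 m/s^2, so 5.999 ft/s^2 = 5.999 * 0.3048 = 1.8284952 m/s^2. 40.19 m/s^2 is already in m/s^2. Sum: 1.8284952 + 40.19 = 42.018495 m/s^2. 1 ft/s^2 = 0.3048 m/s^2, so 42.018495 m/s^2 = 42.018495 / 0.3048 = 137.85596 ft/s^2 ≈ 137.9 ft/s^2 (4 s.f.). Final answer: 137.9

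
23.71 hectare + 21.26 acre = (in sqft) 1 hectare = 10000 m^2, so 23.71 hectare = 23.71 * 10000 = 237100 m^2. 1 acre = 4046.8564 m^2, so 21.26 acre = 21.26 * 4046.8564 = 86036.168 m^2. Sum: 237100 + 86036.168 = 323136.17 m^2. 1 sqft = 0.09290304 m^2, so 323136.17 m^2 = 323136.17 / 0.09290304 = 3478208.8 sqft ≈ 3.478e+06 sqft (4 s.f.). Final answer: 3.478e+06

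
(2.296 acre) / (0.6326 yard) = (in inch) 1 acre = 4046.8564 m^2, so 2.296 acre = 2.296 * 4046.8564 = 9291.5823 m^2. 1 yard = 0.9144 m, so 0.6326 yard = 0.6326 * 0.9144 = 0.57844944 m. Combine: 9291.5823 m^2 / 0.57844944 m = 16062.912 m. 1 inch = 0.0254 m, so 16062.912 m = 16062.912 / 0.0254 = 632398.1 inch ≈ 6.324e+05 inch (4 s.f.). Final answer: 6.324e+05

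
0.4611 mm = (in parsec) 1.494e-20. Check: 1 mm = 0.001 m, so 0.4611 mm = 0.4611 * 0.001 = 0.0004611 m. 1 parsec = 3.0856776e+16 m, so 0.0004611 m = 0.0004611 / 3.0856776e+16 = 1.4943233e-20 parsec ≈ 1.494e-20 parsec (4 s.f.).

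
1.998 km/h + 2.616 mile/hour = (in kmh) 1 km/h = 0.27777778 m/s, so 1.998 km/h = 1.998 * 0.27777778 = 0.555 m/s. 1 mile/hour = 0.44704 m/s, so 2.616 mile/hour = 2.616 * 0.44704 = 1.1694566 m/s. Sum: 0.555 + 1.1694566 = 1.7244566 m/s. 1 kmh = 0.27777778 m/s, so 1.7244566 m/s = 1.7244566 / 0.27777778 = 6.2080439 kmh ≈ 6.208 kmh (4 s.f.). Final answer: 6.208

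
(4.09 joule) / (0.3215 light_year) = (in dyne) 4.09 joule = 4.09 J. 1 light_year = 9.4607305e+15 m, so 0.3215 light_year = 0.3215 * 9.4607305e+15 = 3.0416248e+15 m. Combine: 4.09 J / 3.0416248e+15 m = 1.344676e-15 N. 1 dyne = 1e-05 N, so 1.344676e-15 N = 1.344676e-15 / 1e-05 = 1.344676e-10 dyne ≈ 1.345e-10 dyne (4 s.f.). Final answer: 1.345e-10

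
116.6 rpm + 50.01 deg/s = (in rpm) 1 rpm = 0.10471976 rad/s, so 116.6 rpm = 116.6 * 0.10471976 = 12.210323 rad/s. 1 deg/s = 0.017453293 rad/s, so 50.01 deg/s = 50.01 * 0.017453293 = 0.87283916 rad/s. Sum: 12.210323 + 0.87283916 = 13.083163 rad/s. 1 rpm = 0.10471976 rad/s, so 13.083163 rad/s = 13.083163 / 0.10471976 = 124.935 rpm ≈ 124.9 rpm (4 s.f.). Final answer: 124.9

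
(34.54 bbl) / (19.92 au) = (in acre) 1 bbl = 0.15898729 m^3, so 34.54 bbl = 34.54 * 0.15898729 = 5.4914212 m^3. 1 au = 1.4959787e+11 m, so 19.92 au = 19.92 * 1.4959787e+11 = 2.9799896e+12 m. Combine: 5.4914212 m^3 / 2.9799896e+12 m = 1.8427652e-12 m^2. 1 acre = 4046.8564 m^2, so 1.8427652e-12 m^2 = 1.8427652e-12 / 4046.8564 = 4.553572e-16 acre ≈ 4.554e-16 acre (4 s.f.). Final answer: 4.554e-16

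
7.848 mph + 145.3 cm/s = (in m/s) 1 mph = 0.44704 m/s, so 7.848 mph = 7.848 * 0.44704 = 3.5083699 m/s. 1 cm/s = 0.01 m/s, so 145.3 cm/s = 145.3 * 0.01 = 1.453 m/s. Sum: 3.5083699 + 1.453 = 4.9613699 m/s. Result: 4.9613699 m/s ≈ 4.961 m/s (4 s.f.). Final answer: 4.961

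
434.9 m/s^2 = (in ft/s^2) 1427. Check: 1 ft/s^2 = 0.3048 m/s^2, so 434.9 m/s^2 = 434.9 / 0.3048 = 1426.8373 ft/s^2 ≈ 1427 ft/s^2 (4 s.f.).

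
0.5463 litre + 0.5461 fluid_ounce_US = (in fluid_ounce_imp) 1 litre = 0.001 m^3, so 0.5463 litre = 0.5463 * 0.001 = 0.0005463 m^3. 1 fluid_ounce_US = 2.957353e-05 m^3, so 0.5461 fluid_ounce_US = 0.5461 * 2.957353e-05 = 1.6150104e-05 m^3. Sum: 0.0005463 + 1.6150104e-05 = 0.0005624501 m^3. 1 fluid_ounce_imp = 2.8413063e-05 m^3, so 0.0005624501 m^3 = 0.0005624501 / 2.8413063e-05 = 19.795476 fluid_ounce_imp ≈ 19.8 fluid_ounce_imp (4 s.f.). Final answer: 19.8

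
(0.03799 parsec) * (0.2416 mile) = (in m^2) 1 parsec = 3.0856776e+16 m, so 0.03799 parsec = 0.03799 * 3.0856776e+16 = 1.1722489e+15 m. 1 mile = 1609.344 m, so 0.2416 mile = 0.2416 * 1609.344 = 388.81751 m. Combine: 1.1722489e+15 m * 388.81751 m = 4.557909e+17 m^2. Result: 4.557909e+17 m^2 ≈ 4.558e+17 m^2 (4 s.f.). Final answer: 4.558e+17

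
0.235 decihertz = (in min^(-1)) 1 decihertz = 0.1 Hz, so 0.235 decihertz = 0.235 * 0.1 = 0.0235 Hz. 1 min^(-1) = 0.016666667 Hz, so 0.0235 Hz = 0.0235 / 0.016666667 = 1.41 min^(-1). Final answer: 1.41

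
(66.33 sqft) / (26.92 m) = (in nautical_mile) 0.0001236. Check: 1 sqft = 0.09290304 m^2, so 66.33 sqft = 66.33 * 0.09290304 = 6.1622586 m^2. 26.92 m is already in m. Combine: 6.1622586 m^2 / 26.92 m = 0.22891005 m. 1 nautical_mile = 1852 m, so 0.22891005 m = 0.22891005 / 1852 = 0.00012360154 nautical_mile ≈ 0.0001236 nautical_mile (4 s.f.).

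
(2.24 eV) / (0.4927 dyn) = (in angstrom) 1 eV = 1.6021766e-19 J, so 2.24 eV = 2.24 * 1.6021766e-19 = 3.5888757e-19 J. 1 dyn = 1e-05 N, so 0.4927 dyn = 0.4927 * 1e-05 = 4.927e-06 N. Combine: 3.5888757e-19 J / 4.927e-06 N = 7.2840992e-14 m. 1 angstrom = 1e-10 m, so 7.2840992e-14 m = 7.2840992e-14 / 1e-10 = 0.00072840992 angstrom ≈ 0.0007284 angstrom (4 s.f.). Final answer: 0.0007284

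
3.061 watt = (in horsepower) 3.061 watt = 3.061 W. 1 horsepower = 745.69987 W, so 3.061 W = 3.061 / 745.69987 = 0.0041048686 horsepower ≈ 0.004105 horsepower (4 s.f.). Final answer: 0.004105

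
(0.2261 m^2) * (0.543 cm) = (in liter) 1.228. Check: 0.2261 m^2 is already in m^2. 1 cm = 0.01 m, so 0.543 cm = 0.543 * 0.01 = 0.00543 m. Combine: 0.2261 m^2 * 0.00543 m = 0.001227723 m^3. 1 liter = 0.001 m^3, so 0.001227723 m^3 = 0.001227723 / 0.001 = 1.227723 liter ≈ 1.228 liter (4 s.f.).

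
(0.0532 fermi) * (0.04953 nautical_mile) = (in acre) 1.206e-18. Check: 1 fermi = 1e-15 m, so 0.0532 fermi = 0.0532 * 1e-15 = 5.32e-17 m. 1 nautical_mile = 1852 m, so 0.04953 nautical_mile = 0.04953 * 1852 = 91.72956 m. Combine: 5.32e-17 m * 91.72956 m = 4.8800126e-15 m^2. 1 acre = 4046.8564 m^2, so 4.8800126e-15 m^2 = 4.8800126e-15 / 4046.8564 = 1.2058774e-18 acre ≈ 1.206e-18 acre (4 s.f.).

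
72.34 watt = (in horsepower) 0.09701. Check: 72.34 watt = 72.34 W. 1 horsepower = 745.69987 W, so 72.34 W = 72.34 / 745.69987 = 0.097009538 horsepower ≈ 0.09701 horsepower (4 s.f.).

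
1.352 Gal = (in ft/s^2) 0.04436. Check: 1 Gal = 0.01 m/s^2, so 1.352 Gal = 1.352 * 0.01 = 0.01352 m/s^2. 1 ft/s^2 = 0.3048 m/s^2, so 0.01352 m/s^2 = 0.01352 / 0.3048 = 0.044356955 ft/s^2 ≈ 0.04436 ft/s^2 (4 s.f.).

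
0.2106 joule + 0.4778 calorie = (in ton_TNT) 5.281e-10. Check: 0.2106 joule = 0.2106 J. 1 calorie = 4.184 J, so 0.4778 calorie = 0.4778 * 4.184 = 1.9991152 J. Sum: 0.2106 + 1.9991152 = 2.2097152 J. 1 ton_TNT = 4.184e+09 J, so 2.2097152 J = 2.2097152 / 4.184e+09 = 5.2813461e-10 ton_TNT ≈ 5.281e-10 ton_TNT (4 s.f.).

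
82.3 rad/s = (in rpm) 785.9. Check: 1 rpm = 0.10471976 rad/s, so 82.3 rad/s = 82.3 / 0.10471976 = 785.90711 rpm ≈ 785.9 rpm (4 s.f.).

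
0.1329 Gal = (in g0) 0.0001355. Check: 1 Gal = 0.01 m/s^2, so 0.1329 Gal = 0.1329 * 0.01 = 0.001329 m/s^2. 1 g0 = 9.80665 m/s^2, so 0.001329 m/s^2 = 0.001329 / 9.80665 = 0.00013552028 g0 ≈ 0.0001355 g0 (4 s.f.).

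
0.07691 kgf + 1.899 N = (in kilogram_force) 0.2706. Check: 1 kgf = 9.80665 N, so 0.07691 kgf = 0.07691 * 9.80665 = 0.75422945 N. 1.899 N is already in N. Sum: 0.75422945 + 1.899 = 2.6532295 N. 1 kilogram_force = 9.80665 N, so 2.6532295 N = 2.6532295 / 9.80665 = 0.27055411 kilogram_force ≈ 0.2706 kilogram_force (4 s.f.).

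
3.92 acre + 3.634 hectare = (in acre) 12.9. Check: 1 acre = 4046.8564 m^2, so 3.92 acre = 3.92 * 4046.8564 = 15863.677 m^2. 1 hectare = 10000 m^2, so 3.634 hectare = 3.634 * 10000 = 36340 m^2. Sum: 15863.677 + 36340 = 52203.677 m^2. 1 acre = 4046.8564 m^2, so 52203.677 m^2 = 52203.677 / 4046.8564 = 12.89981 acre ≈ 12.9 acre (4 s.f.).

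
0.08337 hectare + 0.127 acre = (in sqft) 1.451e+04. Check: 1 hectare = 10000 m^2, so 0.08337 hectare = 0.08337 * 10000 = 833.7 m^2. 1 acre = 4046.8564 m^2, so 0.127 acre = 0.127 * 4046.8564 = 513.95077 m^2. Sum: 833.7 + 513.95077 = 1347.6508 m^2. 1 sqft = 0.09290304 m^2, so 1347.6508 m^2 = 1347.6508 / 0.09290304 = 14505.992 sqft ≈ 1.451e+04 sqft (4 s.f.).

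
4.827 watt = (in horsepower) 0.006473. Check: 4.827 watt = 4.827 W. 1 horsepower = 745.69987 W, so 4.827 W = 4.827 / 745.69987 = 0.0064731136 horsepower ≈ 0.006473 horsepower (4 s.f.).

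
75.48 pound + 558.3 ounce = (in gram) 1 pound = 0.45359237 kg, so 75.48 pound = 75.48 * 0.45359237 = 34.237152 kg. 1 ounce = 0.028349523 kg, so 558.3 ounce = 558.3 * 0.028349523 = 15.827539 kg. Sum: 34.237152 + 15.827539 = 50.064691 kg. 1 gram = 0.001 kg, so 50.064691 kg = 50.064691 / 0.001 = 50064.691 gram ≈ 5.006e+04 gram (4 s.f.). Final answer: 5.006e+04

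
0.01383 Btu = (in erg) 1 Btu = 1055.0559 J, so 0.01383 Btu = 0.01383 * 1055.0559 = 14.591422 J. 1 erg = 1e-07 J, so 14.591422 J = 14.591422 / 1e-07 = 1.4591422e+08 erg ≈ 1.459e+08 erg (4 s.f.). Final answer: 1.459e+08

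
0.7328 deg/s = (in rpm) 0.1221. Check: 1 deg/s = 0.017453293 rad/s, so 0.7328 deg/s = 0.7328 * 0.017453293 = 0.012789773 rad/s. 1 rpm = 0.10471976 rad/s, so 0.012789773 rad/s = 0.012789773 / 0.10471976 = 0.12213333 rpm ≈ 0.1221 rpm (4 s.f.).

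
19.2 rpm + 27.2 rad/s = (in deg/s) 1 rpm = 0.10471976 rad/s, so 19.2 rpm = 19.2 * 0.10471976 = 2.0106193 rad/s. 27.2 rad/s is already in rad/s. Sum: 2.0106193 + 27.2 = 29.210619 rad/s. 1 deg/s = 0.017453293 rad/s, so 29.210619 rad/s = 29.210619 / 0.017453293 = 1673.6452 deg/s ≈ 1674 deg/s (4 s.f.). Final answer: 1674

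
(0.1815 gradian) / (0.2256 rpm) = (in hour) 1 gradian = 0.015707963 rad, so 0.1815 gradian = 0.1815 * 0.015707963 = 0.0028509953 rad. 1 rpm = 0.10471976 rad/s, so 0.2256 rpm = 0.2256 * 0.10471976 = 0.023624777 rad/s. Combine: 0.0028509953 rad / 0.023624777 rad/s = 0.12067819 s. 1 hour = 3600 s, so 0.12067819 s = 0.12067819 / 3600 = 3.352172e-05 hour ≈ 3.352e-05 hour (4 s.f.). Final answer: 3.352e-05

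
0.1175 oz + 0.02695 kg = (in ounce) 1.068. Check: 1 oz = 0.028349523 kg, so 0.1175 oz = 0.1175 * 0.028349523 = 0.003331069 kg. 0.02695 kg is already in kg. Sum: 0.003331069 + 0.02695 = 0.030281069 kg. 1 ounce = 0.028349523 kg, so 0.030281069 kg = 0.030281069 / 0.028349523 = 1.0681333 ounce ≈ 1.068 ounce (4 s.f.).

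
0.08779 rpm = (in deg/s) 1 rpm = 0.10471976 rad/s, so 0.08779 rpm = 0.08779 * 0.10471976 = 0.0091933473 rad/s. 1 deg/s = 0.017453293 rad/s, so 0.0091933473 rad/s = 0.0091933473 / 0.017453293 = 0.52674 deg/s ≈ 0.5267 deg/s (4 s.f.). Final answer: 0.5267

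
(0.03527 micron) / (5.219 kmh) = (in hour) 6.758e-12. Check: 1 micron = 1e-06 m, so 0.03527 micron = 0.03527 * 1e-06 = 3.527e-08 m. 1 kmh = 0.27777778 m/s, so 5.219 kmh = 5.219 * 0.27777778 = 1.4497222 m/s. Combine: 3.527e-08 m / 1.4497222 m/s = 2.4328799e-08 s. 1 hour = 3600 s, so 2.4328799e-08 s = 2.4328799e-08 / 3600 = 6.7579996e-12 hour ≈ 6.758e-12 hour (4 s.f.).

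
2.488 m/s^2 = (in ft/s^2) 1 ft/s^2 = 0.3048 m/s^2, so 2.488 m/s^2 = 2.488 / 0.3048 = 8.1627297 ft/s^2 ≈ 8.163 ft/s^2 (4 s.f.). Final answer: 8.163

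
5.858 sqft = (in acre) 0.0001345. Check: 1 sqft = 0.09290304 m^2, so 5.858 sqft = 5.858 * 0.09290304 = 0.54422601 m^2. 1 acre = 4046.8564 m^2, so 0.54422601 m^2 = 0.54422601 / 4046.8564 = 0.00013448118 acre ≈ 0.0001345 acre (4 s.f.).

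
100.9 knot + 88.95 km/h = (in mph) 1 knot = 0.51444444 m/s, so 100.9 knot = 100.9 * 0.51444444 = 51.907444 m/s. 1 km/h = 0.27777778 m/s, so 88.95 km/h = 88.95 * 0.27777778 = 24.708333 m/s. Sum: 51.907444 + 24.708333 = 76.615778 m/s. 1 mph = 0.44704 m/s, so 76.615778 m/s = 76.615778 / 0.44704 = 171.38461 mph ≈ 171.4 mph (4 s.f.). Final answer: 171.4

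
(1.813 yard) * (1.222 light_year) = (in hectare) 1 yard = 0.9144 m, so 1.813 yard = 1.813 * 0.9144 = 1.6578072 m. 1 light_year = 9.4607305e+15 m, so 1.222 light_year = 1.222 * 9.4607305e+15 = 1.1561013e+16 m. Combine: 1.6578072 m * 1.1561013e+16 m = 1.916593e+16 m^2. 1 hectare = 10000 m^2, so 1.916593e+16 m^2 = 1.916593e+16 / 10000 = 1.916593e+12 hectare ≈ 1.917e+12 hectare (4 s.f.). Final answer: 1.917e+12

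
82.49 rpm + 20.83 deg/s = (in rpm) 85.96. Check: 1 rpm = 0.10471976 rad/s, so 82.49 rpm = 82.49 * 0.10471976 = 8.6383326 rad/s. 1 deg/s = 0.017453293 rad/s, so 20.83 deg/s = 20.83 * 0.017453293 = 0.36355208 rad/s. Sum: 8.6383326 + 0.36355208 = 9.0018847 rad/s. 1 rpm = 0.10471976 rad/s, so 9.0018847 rad/s = 9.0018847 / 0.10471976 = 85.961667 rpm ≈ 85.96 rpm (4 s.f.).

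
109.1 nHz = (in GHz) 1.091e-16. Check: 1 nHz = 1e-09 Hz, so 109.1 nHz = 109.1 * 1e-09 = 1.091e-07 Hz. 1 GHz = 1e+09 Hz, so 1.091e-07 Hz = 1.091e-07 / 1e+09 = 1.091e-16 GHz.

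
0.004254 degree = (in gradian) 1 degree = 0.017453293 rad, so 0.004254 degree = 0.004254 * 0.017453293 = 7.4246306e-05 rad. 1 gradian = 0.015707963 rad, so 7.4246306e-05 rad = 7.4246306e-05 / 0.015707963 = 0.0047266667 gradian ≈ 0.004727 gradian (4 s.f.). Final answer: 0.004727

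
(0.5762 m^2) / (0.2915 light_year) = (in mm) 2.089e-13. Check: 0.5762 m^2 is already in m^2. 1 light_year = 9.4607305e+15 m, so 0.2915 light_year = 0.2915 * 9.4607305e+15 = 2.7578029e+15 m. Combine: 0.5762 m^2 / 2.7578029e+15 m = 2.0893444e-16 m. 1 mm = 0.001 m, so 2.0893444e-16 m = 2.0893444e-16 / 0.001 = 2.0893444e-13 mm ≈ 2.089e-13 mm (4 s.f.).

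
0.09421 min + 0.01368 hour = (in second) 54.9. Check: 1 min = 60 s, so 0.09421 min = 0.09421 * 60 = 5.6526 s. 1 hour = 3600 s, so 0.01368 hour = 0.01368 * 3600 = 49.248 s. Sum: 5.6526 + 49.248 = 54.9006 s. 54.9006 s = 54.9006 second ≈ 54.9 second (4 s.f.).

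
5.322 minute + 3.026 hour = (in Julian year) 1 minute = 60 s, so 5.322 minute = 5.322 * 60 = 319.32 s. 1 hour = 3600 s, so 3.026 hour = 3.026 * 3600 = 10893.6 s. Sum: 319.32 + 10893.6 = 11212.92 s. 1 Julian year = 31557600 s, so 11212.92 s = 11212.92 / 31557600 = 0.00035531599 Julian year ≈ 0.0003553 Julian year (4 s.f.). Final answer: 0.0003553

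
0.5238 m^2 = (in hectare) 5.238e-05. Check: 1 hectare = 10000 m^2, so 0.5238 m^2 = 0.5238 / 10000 = 5.238e-05 hectare.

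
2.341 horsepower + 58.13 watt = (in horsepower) 1 horsepower = 745.69987 W, so 2.341 horsepower = 2.341 * 745.69987 = 1745.6834 W. 58.13 watt = 58.13 W. Sum: 1745.6834 + 58.13 = 1803.8134 W. 1 horsepower = 745.69987 W, so 1803.8134 W = 1803.8134 / 745.69987 = 2.4189536 horsepower ≈ 2.419 horsepower (4 s.f.). Final answer: 2.419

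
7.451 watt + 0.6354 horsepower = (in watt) 7.451 watt = 7.451 W. 1 horsepower = 745.69987 W, so 0.6354 horsepower = 0.6354 * 745.69987 = 473.8177 W. Sum: 7.451 + 473.8177 = 481.2687 W. 481.2687 W = 481.2687 watt ≈ 481.3 watt (4 s.f.). Final answer: 481.3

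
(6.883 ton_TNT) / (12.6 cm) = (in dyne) 1 ton_TNT = 4.184e+09 J, so 6.883 ton_TNT = 6.883 * 4.184e+09 = 2.8798472e+10 J. 1 cm = 0.01 m, so 12.6 cm = 12.6 * 0.01 = 0.126 m. Combine: 2.8798472e+10 J / 0.126 m = 2.285593e+11 N. 1 dyne = 1e-05 N, so 2.285593e+11 N = 2.285593e+11 / 1e-05 = 2.285593e+16 dyne ≈ 2.286e+16 dyne (4 s.f.). Final answer: 2.286e+16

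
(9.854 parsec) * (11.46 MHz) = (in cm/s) 1 parsec = 3.0856776e+16 m, so 9.854 parsec = 9.854 * 3.0856776e+16 = 3.0406267e+17 m. 1 MHz = 1000000 Hz, so 11.46 MHz = 11.46 * 1000000 = 11460000 Hz. Combine: 3.0406267e+17 m * 11460000 Hz = 3.4845582e+24 m/s. 1 cm/s = 0.01 m/s, so 3.4845582e+24 m/s = 3.4845582e+24 / 0.01 = 3.4845582e+26 cm/s ≈ 3.485e+26 cm/s (4 s.f.). Final answer: 3.485e+26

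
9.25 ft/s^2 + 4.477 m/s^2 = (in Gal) 1 ft/s^2 = 0.3048 m/s^2, so 9.25 ft/s^2 = 9.25 * 0.3048 = 2.8194 m/s^2. 4.477 m/s^2 is already in m/s^2. Sum: 2.8194 + 4.477 = 7.2964 m/s^2. 1 Gal = 0.01 m/s^2, so 7.2964 m/s^2 = 7.2964 / 0.01 = 729.64 Gal ≈ 729.6 Gal (4 s.f.). Final answer: 729.6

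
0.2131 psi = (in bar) 0.01469. Check: 1 psi = 6894.7573 Pa, so 0.2131 psi = 0.2131 * 6894.7573 = 1469.2728 Pa. 1 bar = 100000 Pa, so 1469.2728 Pa = 1469.2728 / 100000 = 0.014692728 bar ≈ 0.01469 bar (4 s.f.).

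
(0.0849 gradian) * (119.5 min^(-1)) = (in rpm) 1 gradian = 0.015707963 rad, so 0.0849 gradian = 0.0849 * 0.015707963 = 0.0013336061 rad. 1 min^(-1) = 0.016666667 Hz, so 119.5 min^(-1) = 119.5 * 0.016666667 = 1.9916667 Hz. Combine: 0.0013336061 rad * 1.9916667 Hz = 0.0026560988 rad/s. 1 rpm = 0.10471976 rad/s, so 0.0026560988 rad/s = 0.0026560988 / 0.10471976 = 0.025363875 rpm ≈ 0.02536 rpm (4 s.f.). Final answer: 0.02536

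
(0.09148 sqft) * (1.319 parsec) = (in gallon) 9.138e+16. Check: 1 sqft = 0.09290304 m^2, so 0.09148 sqft = 0.09148 * 0.09290304 = 0.0084987701 m^2. 1 parsec = 3.0856776e+16 m, so 1.319 parsec = 1.319 * 3.0856776e+16 = 4.0700087e+16 m. Combine: 0.0084987701 m^2 * 4.0700087e+16 m = 3.4590068e+14 m^3. 1 gallon = 0.0037854118 m^3, so 3.4590068e+14 m^3 = 3.4590068e+14 / 0.0037854118 = 9.1377294e+16 gallon ≈ 9.138e+16 gallon (4 s.f.).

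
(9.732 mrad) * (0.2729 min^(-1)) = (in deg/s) 1 mrad = 0.001 rad, so 9.732 mrad = 9.732 * 0.001 = 0.009732 rad. 1 min^(-1) = 0.016666667 Hz, so 0.2729 min^(-1) = 0.2729 * 0.016666667 = 0.0045483333 Hz. Combine: 0.009732 rad * 0.0045483333 Hz = 4.426438e-05 rad/s. 1 deg/s = 0.017453293 rad/s, so 4.426438e-05 rad/s = 4.426438e-05 / 0.017453293 = 0.0025361622 deg/s ≈ 0.002536 deg/s (4 s.f.). Final answer: 0.002536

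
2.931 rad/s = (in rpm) 27.99. Check: 1 rpm = 0.10471976 rad/s, so 2.931 rad/s = 2.931 / 0.10471976 = 27.988988 rpm ≈ 27.99 rpm (4 s.f.).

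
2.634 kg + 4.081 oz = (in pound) 2.634 kg is already in kg. 1 oz = 0.028349523 kg, so 4.081 oz = 4.081 * 0.028349523 = 0.1156944 kg. Sum: 2.634 + 0.1156944 = 2.7496944 kg. 1 pound = 0.45359237 kg, so 2.7496944 kg = 2.7496944 / 0.45359237 = 6.0620385 pound ≈ 6.062 pound (4 s.f.). Final answer: 6.062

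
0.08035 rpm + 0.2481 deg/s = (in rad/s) 1 rpm = 0.10471976 rad/s, so 0.08035 rpm = 0.08035 * 0.10471976 = 0.0084142323 rad/s. 1 deg/s = 0.017453293 rad/s, so 0.2481 deg/s = 0.2481 * 0.017453293 = 0.0043301619 rad/s. Sum: 0.0084142323 + 0.0043301619 = 0.012744394 rad/s. Result: 0.012744394 rad/s ≈ 0.01274 rad/s (4 s.f.). Final answer: 0.01274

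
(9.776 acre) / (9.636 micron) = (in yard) 4.49e+09. Check: 1 acre = 4046.8564 m^2, so 9.776 acre = 9.776 * 4046.8564 = 39562.068 m^2. 1 micron = 1e-06 m, so 9.636 micron = 9.636 * 1e-06 = 9.636e-06 m. Combine: 39562.068 m^2 / 9.636e-06 m = 4.1056526e+09 m. 1 yard = 0.9144 m, so 4.1056526e+09 m = 4.1056526e+09 / 0.9144 = 4.4899963e+09 yard ≈ 4.49e+09 yard (4 s.f.).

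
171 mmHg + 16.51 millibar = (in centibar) 1 mmHg = 133.32237 Pa, so 171 mmHg = 171 * 133.32237 = 22798.125 Pa. 1 millibar = 100 Pa, so 16.51 millibar = 16.51 * 100 = 1651 Pa. Sum: 22798.125 + 1651 = 24449.125 Pa. 1 centibar = 1000 Pa, so 24449.125 Pa = 24449.125 / 1000 = 24.449125 centibar ≈ 24.45 centibar (4 s.f.). Final answer: 24.45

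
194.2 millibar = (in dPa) 1.942e+05. Check: 1 millibar = 100 Pa, so 194.2 millibar = 194.2 * 100 = 19420 Pa. 1 dPa = 0.1 Pa, so 19420 Pa = 19420 / 0.1 = 194200 dPa ≈ 1.942e+05 dPa (4 s.f.).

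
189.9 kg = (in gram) 1 gram = 0.001 kg, so 189.9 kg = 189.9 / 0.001 = 189900 gram ≈ 1.899e+05 gram (4 s.f.). Final answer: 1.899e+05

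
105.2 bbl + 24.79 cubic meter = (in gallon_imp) 9132. Check: 1 bbl = 0.15898729 m^3, so 105.2 bbl = 105.2 * 0.15898729 = 16.725463 m^3. 24.79 cubic meter = 24.79 m^3. Sum: 16.725463 + 24.79 = 41.515463 m^3. 1 gallon_imp = 0.00454609 m^3, so 41.515463 m^3 = 41.515463 / 0.00454609 = 9132.1253 gallon_imp ≈ 9132 gallon_imp (4 s.f.).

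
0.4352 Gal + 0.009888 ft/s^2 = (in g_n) 0.0007511. Check: 1 Gal = 0.01 m/s^2, so 0.4352 Gal = 0.4352 * 0.01 = 0.004352 m/s^2. 1 ft/s^2 = 0.3048 m/s^2, so 0.009888 ft/s^2 = 0.009888 * 0.3048 = 0.0030138624 m/s^2. Sum: 0.004352 + 0.0030138624 = 0.0073658624 m/s^2. 1 g_n = 9.80665 m/s^2, so 0.0073658624 m/s^2 = 0.0073658624 / 9.80665 = 0.00075110893 g_n ≈ 0.0007511 g_n (4 s.f.).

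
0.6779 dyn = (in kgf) 1 dyn = 1e-05 N, so 0.6779 dyn = 0.6779 * 1e-05 = 6.779e-06 N. 1 kgf = 9.80665 N, so 6.779e-06 N = 6.779e-06 / 9.80665 = 6.9126562e-07 kgf ≈ 6.913e-07 kgf (4 s.f.). Final answer: 6.913e-07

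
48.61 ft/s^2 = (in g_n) 1.511. Check: 1 ft/s^2 = 0.3048 m/s^2, so 48.61 ft/s^2 = 48.61 * 0.3048 = 14.816328 m/s^2. 1 g_n = 9.80665 m/s^2, so 14.816328 m/s^2 = 14.816328 / 9.80665 = 1.510845 g_n ≈ 1.511 g_n (4 s.f.).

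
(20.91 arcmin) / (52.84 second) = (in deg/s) 0.006595. Check: 1 arcmin = 0.00029088821 rad, so 20.91 arcmin = 20.91 * 0.00029088821 = 0.0060824724 rad. 52.84 second = 52.84 s. Combine: 0.0060824724 rad / 52.84 s = 0.00011511114 rad/s. 1 deg/s = 0.017453293 rad/s, so 0.00011511114 rad/s = 0.00011511114 / 0.017453293 = 0.0065953823 deg/s ≈ 0.006595 deg/s (4 s.f.).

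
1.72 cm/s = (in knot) 0.03343. Check: 1 cm/s = 0.01 m/s, so 1.72 cm/s = 1.72 * 0.01 = 0.0172 m/s. 1 knot = 0.51444444 m/s, so 0.0172 m/s = 0.0172 / 0.51444444 = 0.033434125 knot ≈ 0.03343 knot (4 s.f.).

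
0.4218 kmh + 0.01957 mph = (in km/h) 1 kmh = 0.27777778 m/s, so 0.4218 kmh = 0.4218 * 0.27777778 = 0.11716667 m/s. 1 mph = 0.44704 m/s, so 0.01957 mph = 0.01957 * 0.44704 = 0.0087485728 m/s. Sum: 0.11716667 + 0.0087485728 = 0.12591524 m/s. 1 km/h = 0.27777778 m/s, so 0.12591524 m/s = 0.12591524 / 0.27777778 = 0.45329486 km/h ≈ 0.4533 km/h (4 s.f.). Final answer: 0.4533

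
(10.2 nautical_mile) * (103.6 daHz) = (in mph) 4.378e+07. Check: 1 nautical_mile = 1852 m, so 10.2 nautical_mile = 10.2 * 1852 = 18890.4 m. 1 daHz = 10 Hz, so 103.6 daHz = 103.6 * 10 = 1036 Hz. Combine: 18890.4 m * 1036 Hz = 19570454 m/s. 1 mph = 0.44704 m/s, so 19570454 m/s = 19570454 / 0.44704 = 43777860 mph ≈ 4.378e+07 mph (4 s.f.).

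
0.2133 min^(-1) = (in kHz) 3.555e-06. Check: 1 min^(-1) = 0.016666667 Hz, so 0.2133 min^(-1) = 0.2133 * 0.016666667 = 0.003555 Hz. 1 kHz = 1000 Hz, so 0.003555 Hz = 0.003555 / 1000 = 3.555e-06 kHz.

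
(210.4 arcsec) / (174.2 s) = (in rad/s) 1 arcsec = 4.8481368e-06 rad, so 210.4 arcsec = 210.4 * 4.8481368e-06 = 0.001020048 rad. 174.2 s is already in s. Combine: 0.001020048 rad / 174.2 s = 5.8556142e-06 rad/s. Result: 5.8556142e-06 rad/s ≈ 5.856e-06 rad/s (4 s.f.). Final answer: 5.856e-06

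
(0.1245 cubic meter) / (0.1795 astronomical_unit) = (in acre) 0.1245 cubic meter = 0.1245 m^3. 1 astronomical_unit = 1.4959787e+11 m, so 0.1795 astronomical_unit = 0.1795 * 1.4959787e+11 = 2.6852818e+10 m. Combine: 0.1245 m^3 / 2.6852818e+10 m = 4.6363849e-12 m^2. 1 acre = 4046.8564 m^2, so 4.6363849e-12 m^2 = 4.6363849e-12 / 4046.8564 = 1.1456757e-15 acre ≈ 1.146e-15 acre (4 s.f.). Final answer: 1.146e-15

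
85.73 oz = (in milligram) 1 oz = 0.028349523 kg, so 85.73 oz = 85.73 * 0.028349523 = 2.4304046 kg. 1 milligram = 1e-06 kg, so 2.4304046 kg = 2.4304046 / 1e-06 = 2430404.6 milligram ≈ 2.43e+06 milligram (4 s.f.). Final answer: 2.43e+06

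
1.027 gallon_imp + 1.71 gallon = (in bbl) 0.07008. Check: 1 gallon_imp = 0.00454609 m^3, so 1.027 gallon_imp = 1.027 * 0.00454609 = 0.0046688344 m^3. 1 gallon = 0.0037854118 m^3, so 1.71 gallon = 1.71 * 0.0037854118 = 0.0064730542 m^3. Sum: 0.0046688344 + 0.0064730542 = 0.011141889 m^3. 1 bbl = 0.15898729 m^3, so 0.011141889 m^3 = 0.011141889 / 0.15898729 = 0.070080371 bbl ≈ 0.07008 bbl (4 s.f.).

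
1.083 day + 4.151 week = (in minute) 4.34e+04. Check: 1 day = 86400 s, so 1.083 day = 1.083 * 86400 = 93571.2 s. 1 week = 604800 s, so 4.151 week = 4.151 * 604800 = 2510524.8 s. Sum: 93571.2 + 2510524.8 = 2604096 s. 1 minute = 60 s, so 2604096 s = 2604096 / 60 = 43401.6 minute ≈ 4.34e+04 minute (4 s.f.).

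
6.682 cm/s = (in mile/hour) 0.1495. Check: 1 cm/s = 0.01 m/s, so 6.682 cm/s = 6.682 * 0.01 = 0.06682 m/s. 1 mile/hour = 0.44704 m/s, so 0.06682 m/s = 0.06682 / 0.44704 = 0.14947208 mile/hour ≈ 0.1495 mile/hour (4 s.f.).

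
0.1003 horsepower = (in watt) 1 horsepower = 745.69987 W, so 0.1003 horsepower = 0.1003 * 745.69987 = 74.793697 W. 74.793697 W = 74.793697 watt ≈ 74.79 watt (4 s.f.). Final answer: 74.79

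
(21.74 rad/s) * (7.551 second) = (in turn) 21.74 rad/s is already in rad/s. 7.551 second = 7.551 s. Combine: 21.74 rad/s * 7.551 s = 164.15874 rad. 1 turn = 6.2831853 rad, so 164.15874 rad = 164.15874 / 6.2831853 = 26.126675 turn ≈ 26.13 turn (4 s.f.). Final answer: 26.13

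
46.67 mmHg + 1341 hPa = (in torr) 1053. Check: 1 mmHg = 133.32237 Pa, so 46.67 mmHg = 46.67 * 133.32237 = 6222.1549 Pa. 1 hPa = 100 Pa, so 1341 hPa = 1341 * 100 = 134100 Pa. Sum: 6222.1549 + 134100 = 140322.15 Pa. 1 torr = 133.32237 Pa, so 140322.15 Pa = 140322.15 / 133.32237 = 1052.5027 torr ≈ 1053 torr (4 s.f.).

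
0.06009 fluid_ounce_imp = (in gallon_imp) 0.0003756. Check: 1 fluid_ounce_imp = 2.8413063e-05 m^3, so 0.06009 fluid_ounce_imp = 0.06009 * 2.8413063e-05 = 1.7073409e-06 m^3. 1 gallon_imp = 0.00454609 m^3, so 1.7073409e-06 m^3 = 1.7073409e-06 / 0.00454609 = 0.0003755625 gallon_imp ≈ 0.0003756 gallon_imp (4 s.f.).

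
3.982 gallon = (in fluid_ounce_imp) 1 gallon = 0.0037854118 m^3, so 3.982 gallon = 3.982 * 0.0037854118 = 0.01507351 m^3. 1 fluid_ounce_imp = 2.8413063e-05 m^3, so 0.01507351 m^3 = 0.01507351 / 2.8413063e-05 = 530.51338 fluid_ounce_imp ≈ 530.5 fluid_ounce_imp (4 s.f.). Final answer: 530.5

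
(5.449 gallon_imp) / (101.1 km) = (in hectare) 1 gallon_imp = 0.00454609 m^3, so 5.449 gallon_imp = 5.449 * 0.00454609 = 0.024771644 m^3. 1 km = 1000 m, so 101.1 km = 101.1 * 1000 = 101100 m. Combine: 0.024771644 m^3 / 101100 m = 2.4502121e-07 m^2. 1 hectare = 10000 m^2, so 2.4502121e-07 m^2 = 2.4502121e-07 / 10000 = 2.4502121e-11 hectare ≈ 2.45e-11 hectare (4 s.f.). Final answer: 2.45e-11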